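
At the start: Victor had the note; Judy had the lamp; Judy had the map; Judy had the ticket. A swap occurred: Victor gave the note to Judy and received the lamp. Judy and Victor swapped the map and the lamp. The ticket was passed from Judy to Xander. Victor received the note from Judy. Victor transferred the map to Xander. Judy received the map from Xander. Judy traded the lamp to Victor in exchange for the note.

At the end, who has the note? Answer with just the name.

Tracking all object holders:
Start: note:Victor, lamp:Judy, map:Judy, ticket:Judy
Event 1 (swap note<->lamp: now note:Judy, lamp:Victor). State: note:Judy, lamp:Victor, map:Judy, ticket:Judy
Event 2 (swap map<->lamp: now map:Victor, lamp:Judy). State: note:Judy, lamp:Judy, map:Victor, ticket:Judy
Event 3 (give ticket: Judy -> Xander). State: note:Judy, lamp:Judy, map:Victor, ticket:Xander
Event 4 (give note: Judy -> Victor). State: note:Victor, lamp:Judy, map:Victor, ticket:Xander
Event 5 (give map: Victor -> Xander). State: note:Victor, lamp:Judy, map:Xander, ticket:Xander
Event 6 (give map: Xander -> Judy). State: note:Victor, lamp:Judy, map:Judy, ticket:Xander
Event 7 (swap lamp<->note: now lamp:Victor, note:Judy). State: note:Judy, lamp:Victor, map:Judy, ticket:Xander

Final state: note:Judy, lamp:Victor, map:Judy, ticket:Xander
The note is held by Judy.

Answer: Judy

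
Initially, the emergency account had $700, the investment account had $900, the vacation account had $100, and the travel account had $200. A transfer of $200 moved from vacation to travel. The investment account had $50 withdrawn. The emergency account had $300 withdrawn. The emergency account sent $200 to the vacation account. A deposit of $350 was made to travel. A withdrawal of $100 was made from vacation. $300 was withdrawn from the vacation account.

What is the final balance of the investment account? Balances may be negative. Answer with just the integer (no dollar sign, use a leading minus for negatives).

Tracking account balances step by step:
Start: emergency=700, investment=900, vacation=100, travel=200
Event 1 (transfer 200 vacation -> travel): vacation: 100 - 200 = -100, travel: 200 + 200 = 400. Balances: emergency=700, investment=900, vacation=-100, travel=400
Event 2 (withdraw 50 from investment): investment: 900 - 50 = 850. Balances: emergency=700, investment=850, vacation=-100, travel=400
Event 3 (withdraw 300 from emergency): emergency: 700 - 300 = 400. Balances: emergency=400, investment=850, vacation=-100, travel=400
Event 4 (transfer 200 emergency -> vacation): emergency: 400 - 200 = 200, vacation: -100 + 200 = 100. Balances: emergency=200, investment=850, vacation=100, travel=400
Event 5 (deposit 350 to travel): travel: 400 + 350 = 750. Balances: emergency=200, investment=850, vacation=100, travel=750
Event 6 (withdraw 100 from vacation): vacation: 100 - 100 = 0. Balances: emergency=200, investment=850, vacation=0, travel=750
Event 7 (withdraw 300 from vacation): vacation: 0 - 300 = -300. Balances: emergency=200, investment=850, vacation=-300, travel=750

Final balance of investment: 850

Answer: 850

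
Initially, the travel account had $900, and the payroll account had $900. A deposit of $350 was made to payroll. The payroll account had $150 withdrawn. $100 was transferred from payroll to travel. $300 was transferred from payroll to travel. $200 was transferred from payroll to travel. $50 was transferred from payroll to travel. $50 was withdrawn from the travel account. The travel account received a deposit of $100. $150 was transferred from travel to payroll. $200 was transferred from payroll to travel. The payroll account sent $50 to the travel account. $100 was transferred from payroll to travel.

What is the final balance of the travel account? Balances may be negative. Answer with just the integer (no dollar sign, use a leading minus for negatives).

Answer: 1800

Derivation:
Tracking account balances step by step:
Start: travel=900, payroll=900
Event 1 (deposit 350 to payroll): payroll: 900 + 350 = 1250. Balances: travel=900, payroll=1250
Event 2 (withdraw 150 from payroll): payroll: 1250 - 150 = 1100. Balances: travel=900, payroll=1100
Event 3 (transfer 100 payroll -> travel): payroll: 1100 - 100 = 1000, travel: 900 + 100 = 1000. Balances: travel=1000, payroll=1000
Event 4 (transfer 300 payroll -> travel): payroll: 1000 - 300 = 700, travel: 1000 + 300 = 1300. Balances: travel=1300, payroll=700
Event 5 (transfer 200 payroll -> travel): payroll: 700 - 200 = 500, travel: 1300 + 200 = 1500. Balances: travel=1500, payroll=500
Event 6 (transfer 50 payroll -> travel): payroll: 500 - 50 = 450, travel: 1500 + 50 = 1550. Balances: travel=1550, payroll=450
Event 7 (withdraw 50 from travel): travel: 1550 - 50 = 1500. Balances: travel=1500, payroll=450
Event 8 (deposit 100 to travel): travel: 1500 + 100 = 1600. Balances: travel=1600, payroll=450
Event 9 (transfer 150 travel -> payroll): travel: 1600 - 150 = 1450, payroll: 450 + 150 = 600. Balances: travel=1450, payroll=600
Event 10 (transfer 200 payroll -> travel): payroll: 600 - 200 = 400, travel: 1450 + 200 = 1650. Balances: travel=1650, payroll=400
Event 11 (transfer 50 payroll -> travel): payroll: 400 - 50 = 350, travel: 1650 + 50 = 1700. Balances: travel=1700, payroll=350
Event 12 (transfer 100 payroll -> travel): payroll: 350 - 100 = 250, travel: 1700 + 100 = 1800. Balances: travel=1800, payroll=250

Final balance of travel: 1800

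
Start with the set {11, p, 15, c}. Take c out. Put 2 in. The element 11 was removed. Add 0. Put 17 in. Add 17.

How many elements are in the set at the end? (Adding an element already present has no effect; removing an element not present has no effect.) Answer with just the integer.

Tracking the set through each operation:
Start: {11, 15, c, p}
Event 1 (remove c): removed. Set: {11, 15, p}
Event 2 (add 2): added. Set: {11, 15, 2, p}
Event 3 (remove 11): removed. Set: {15, 2, p}
Event 4 (add 0): added. Set: {0, 15, 2, p}
Event 5 (add 17): added. Set: {0, 15, 17, 2, p}
Event 6 (add 17): already present, no change. Set: {0, 15, 17, 2, p}

Final set: {0, 15, 17, 2, p} (size 5)

Answer: 5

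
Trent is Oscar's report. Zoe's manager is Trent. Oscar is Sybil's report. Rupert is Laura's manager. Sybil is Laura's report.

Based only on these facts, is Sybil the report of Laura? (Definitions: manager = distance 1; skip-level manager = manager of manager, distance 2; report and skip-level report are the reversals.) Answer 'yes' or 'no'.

Reconstructing the manager chain from the given facts:
  Rupert -> Laura -> Sybil -> Oscar -> Trent -> Zoe
(each arrow means 'manager of the next')
Positions in the chain (0 = top):
  position of Rupert: 0
  position of Laura: 1
  position of Sybil: 2
  position of Oscar: 3
  position of Trent: 4
  position of Zoe: 5

Sybil is at position 2, Laura is at position 1; signed distance (j - i) = -1.
'report' requires j - i = -1. Actual distance is -1, so the relation HOLDS.

Answer: yes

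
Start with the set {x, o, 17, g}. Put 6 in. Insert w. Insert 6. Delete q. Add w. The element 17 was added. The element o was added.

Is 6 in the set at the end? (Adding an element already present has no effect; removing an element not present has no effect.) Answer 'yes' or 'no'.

Answer: yes

Derivation:
Tracking the set through each operation:
Start: {17, g, o, x}
Event 1 (add 6): added. Set: {17, 6, g, o, x}
Event 2 (add w): added. Set: {17, 6, g, o, w, x}
Event 3 (add 6): already present, no change. Set: {17, 6, g, o, w, x}
Event 4 (remove q): not present, no change. Set: {17, 6, g, o, w, x}
Event 5 (add w): already present, no change. Set: {17, 6, g, o, w, x}
Event 6 (add 17): already present, no change. Set: {17, 6, g, o, w, x}
Event 7 (add o): already present, no change. Set: {17, 6, g, o, w, x}

Final set: {17, 6, g, o, w, x} (size 6)
6 is in the final set.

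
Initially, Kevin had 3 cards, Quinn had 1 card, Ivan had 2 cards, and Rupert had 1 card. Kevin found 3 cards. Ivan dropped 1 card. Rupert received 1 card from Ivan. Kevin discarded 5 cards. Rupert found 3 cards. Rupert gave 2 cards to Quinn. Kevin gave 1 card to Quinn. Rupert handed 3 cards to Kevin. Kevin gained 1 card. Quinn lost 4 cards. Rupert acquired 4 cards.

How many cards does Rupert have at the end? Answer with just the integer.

Answer: 4

Derivation:
Tracking counts step by step:
Start: Kevin=3, Quinn=1, Ivan=2, Rupert=1
Event 1 (Kevin +3): Kevin: 3 -> 6. State: Kevin=6, Quinn=1, Ivan=2, Rupert=1
Event 2 (Ivan -1): Ivan: 2 -> 1. State: Kevin=6, Quinn=1, Ivan=1, Rupert=1
Event 3 (Ivan -> Rupert, 1): Ivan: 1 -> 0, Rupert: 1 -> 2. State: Kevin=6, Quinn=1, Ivan=0, Rupert=2
Event 4 (Kevin -5): Kevin: 6 -> 1. State: Kevin=1, Quinn=1, Ivan=0, Rupert=2
Event 5 (Rupert +3): Rupert: 2 -> 5. State: Kevin=1, Quinn=1, Ivan=0, Rupert=5
Event 6 (Rupert -> Quinn, 2): Rupert: 5 -> 3, Quinn: 1 -> 3. State: Kevin=1, Quinn=3, Ivan=0, Rupert=3
Event 7 (Kevin -> Quinn, 1): Kevin: 1 -> 0, Quinn: 3 -> 4. State: Kevin=0, Quinn=4, Ivan=0, Rupert=3
Event 8 (Rupert -> Kevin, 3): Rupert: 3 -> 0, Kevin: 0 -> 3. State: Kevin=3, Quinn=4, Ivan=0, Rupert=0
Event 9 (Kevin +1): Kevin: 3 -> 4. State: Kevin=4, Quinn=4, Ivan=0, Rupert=0
Event 10 (Quinn -4): Quinn: 4 -> 0. State: Kevin=4, Quinn=0, Ivan=0, Rupert=0
Event 11 (Rupert +4): Rupert: 0 -> 4. State: Kevin=4, Quinn=0, Ivan=0, Rupert=4

Rupert's final count: 4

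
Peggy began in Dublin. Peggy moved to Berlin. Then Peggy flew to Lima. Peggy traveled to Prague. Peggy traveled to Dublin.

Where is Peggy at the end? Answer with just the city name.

Tracking Peggy's location:
Start: Peggy is in Dublin.
After move 1: Dublin -> Berlin. Peggy is in Berlin.
After move 2: Berlin -> Lima. Peggy is in Lima.
After move 3: Lima -> Prague. Peggy is in Prague.
After move 4: Prague -> Dublin. Peggy is in Dublin.

Answer: Dublin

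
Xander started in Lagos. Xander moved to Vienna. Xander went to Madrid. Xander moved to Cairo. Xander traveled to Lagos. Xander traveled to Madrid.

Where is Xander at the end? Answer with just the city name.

Answer: Madrid

Derivation:
Tracking Xander's location:
Start: Xander is in Lagos.
After move 1: Lagos -> Vienna. Xander is in Vienna.
After move 2: Vienna -> Madrid. Xander is in Madrid.
After move 3: Madrid -> Cairo. Xander is in Cairo.
After move 4: Cairo -> Lagos. Xander is in Lagos.
After move 5: Lagos -> Madrid. Xander is in Madrid.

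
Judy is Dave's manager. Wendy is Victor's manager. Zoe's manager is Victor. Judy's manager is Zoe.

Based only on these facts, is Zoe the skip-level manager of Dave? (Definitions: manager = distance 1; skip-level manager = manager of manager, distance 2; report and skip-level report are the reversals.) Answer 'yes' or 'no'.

Reconstructing the manager chain from the given facts:
  Wendy -> Victor -> Zoe -> Judy -> Dave
(each arrow means 'manager of the next')
Positions in the chain (0 = top):
  position of Wendy: 0
  position of Victor: 1
  position of Zoe: 2
  position of Judy: 3
  position of Dave: 4

Zoe is at position 2, Dave is at position 4; signed distance (j - i) = 2.
'skip-level manager' requires j - i = 2. Actual distance is 2, so the relation HOLDS.

Answer: yes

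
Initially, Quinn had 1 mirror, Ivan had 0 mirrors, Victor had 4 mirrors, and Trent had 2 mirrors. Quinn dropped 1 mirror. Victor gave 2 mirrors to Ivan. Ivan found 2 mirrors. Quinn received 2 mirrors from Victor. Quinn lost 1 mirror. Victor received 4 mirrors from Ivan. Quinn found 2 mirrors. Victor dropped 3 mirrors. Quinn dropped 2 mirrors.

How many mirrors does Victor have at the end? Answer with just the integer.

Answer: 1

Derivation:
Tracking counts step by step:
Start: Quinn=1, Ivan=0, Victor=4, Trent=2
Event 1 (Quinn -1): Quinn: 1 -> 0. State: Quinn=0, Ivan=0, Victor=4, Trent=2
Event 2 (Victor -> Ivan, 2): Victor: 4 -> 2, Ivan: 0 -> 2. State: Quinn=0, Ivan=2, Victor=2, Trent=2
Event 3 (Ivan +2): Ivan: 2 -> 4. State: Quinn=0, Ivan=4, Victor=2, Trent=2
Event 4 (Victor -> Quinn, 2): Victor: 2 -> 0, Quinn: 0 -> 2. State: Quinn=2, Ivan=4, Victor=0, Trent=2
Event 5 (Quinn -1): Quinn: 2 -> 1. State: Quinn=1, Ivan=4, Victor=0, Trent=2
Event 6 (Ivan -> Victor, 4): Ivan: 4 -> 0, Victor: 0 -> 4. State: Quinn=1, Ivan=0, Victor=4, Trent=2
Event 7 (Quinn +2): Quinn: 1 -> 3. State: Quinn=3, Ivan=0, Victor=4, Trent=2
Event 8 (Victor -3): Victor: 4 -> 1. State: Quinn=3, Ivan=0, Victor=1, Trent=2
Event 9 (Quinn -2): Quinn: 3 -> 1. State: Quinn=1, Ivan=0, Victor=1, Trent=2

Victor's final count: 1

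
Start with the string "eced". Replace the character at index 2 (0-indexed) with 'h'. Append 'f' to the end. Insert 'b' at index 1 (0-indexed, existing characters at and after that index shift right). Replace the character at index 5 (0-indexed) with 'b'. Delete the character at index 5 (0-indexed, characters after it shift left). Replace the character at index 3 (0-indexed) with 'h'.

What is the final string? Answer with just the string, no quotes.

Applying each edit step by step:
Start: "eced"
Op 1 (replace idx 2: 'e' -> 'h'): "eced" -> "echd"
Op 2 (append 'f'): "echd" -> "echdf"
Op 3 (insert 'b' at idx 1): "echdf" -> "ebchdf"
Op 4 (replace idx 5: 'f' -> 'b'): "ebchdf" -> "ebchdb"
Op 5 (delete idx 5 = 'b'): "ebchdb" -> "ebchd"
Op 6 (replace idx 3: 'h' -> 'h'): "ebchd" -> "ebchd"

Answer: ebchd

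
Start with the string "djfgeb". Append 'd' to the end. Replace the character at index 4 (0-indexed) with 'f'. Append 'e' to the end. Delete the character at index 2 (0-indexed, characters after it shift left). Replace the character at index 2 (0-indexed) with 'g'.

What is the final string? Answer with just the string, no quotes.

Answer: djgfbde

Derivation:
Applying each edit step by step:
Start: "djfgeb"
Op 1 (append 'd'): "djfgeb" -> "djfgebd"
Op 2 (replace idx 4: 'e' -> 'f'): "djfgebd" -> "djfgfbd"
Op 3 (append 'e'): "djfgfbd" -> "djfgfbde"
Op 4 (delete idx 2 = 'f'): "djfgfbde" -> "djgfbde"
Op 5 (replace idx 2: 'g' -> 'g'): "djgfbde" -> "djgfbde"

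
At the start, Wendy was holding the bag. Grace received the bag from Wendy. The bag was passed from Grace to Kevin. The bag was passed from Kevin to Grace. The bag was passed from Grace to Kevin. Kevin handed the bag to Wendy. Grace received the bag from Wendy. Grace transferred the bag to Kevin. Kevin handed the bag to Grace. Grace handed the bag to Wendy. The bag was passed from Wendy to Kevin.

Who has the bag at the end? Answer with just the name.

Answer: Kevin

Derivation:
Tracking the bag through each event:
Start: Wendy has the bag.
After event 1: Grace has the bag.
After event 2: Kevin has the bag.
After event 3: Grace has the bag.
After event 4: Kevin has the bag.
After event 5: Wendy has the bag.
After event 6: Grace has the bag.
After event 7: Kevin has the bag.
After event 8: Grace has the bag.
After event 9: Wendy has the bag.
After event 10: Kevin has the bag.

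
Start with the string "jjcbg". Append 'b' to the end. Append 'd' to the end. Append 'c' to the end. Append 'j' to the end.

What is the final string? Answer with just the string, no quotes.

Applying each edit step by step:
Start: "jjcbg"
Op 1 (append 'b'): "jjcbg" -> "jjcbgb"
Op 2 (append 'd'): "jjcbgb" -> "jjcbgbd"
Op 3 (append 'c'): "jjcbgbd" -> "jjcbgbdc"
Op 4 (append 'j'): "jjcbgbdc" -> "jjcbgbdcj"

Answer: jjcbgbdcj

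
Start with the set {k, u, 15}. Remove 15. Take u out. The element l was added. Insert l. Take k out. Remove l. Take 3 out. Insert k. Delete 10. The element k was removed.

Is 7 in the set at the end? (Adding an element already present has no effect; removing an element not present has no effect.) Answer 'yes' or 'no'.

Answer: no

Derivation:
Tracking the set through each operation:
Start: {15, k, u}
Event 1 (remove 15): removed. Set: {k, u}
Event 2 (remove u): removed. Set: {k}
Event 3 (add l): added. Set: {k, l}
Event 4 (add l): already present, no change. Set: {k, l}
Event 5 (remove k): removed. Set: {l}
Event 6 (remove l): removed. Set: {}
Event 7 (remove 3): not present, no change. Set: {}
Event 8 (add k): added. Set: {k}
Event 9 (remove 10): not present, no change. Set: {k}
Event 10 (remove k): removed. Set: {}

Final set: {} (size 0)
7 is NOT in the final set.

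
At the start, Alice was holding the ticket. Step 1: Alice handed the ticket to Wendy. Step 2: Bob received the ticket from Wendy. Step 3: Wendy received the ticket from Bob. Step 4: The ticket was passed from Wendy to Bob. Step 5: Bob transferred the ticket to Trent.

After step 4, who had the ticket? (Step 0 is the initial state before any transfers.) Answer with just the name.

Tracking the ticket holder through step 4:
After step 0 (start): Alice
After step 1: Wendy
After step 2: Bob
After step 3: Wendy
After step 4: Bob

At step 4, the holder is Bob.

Answer: Bob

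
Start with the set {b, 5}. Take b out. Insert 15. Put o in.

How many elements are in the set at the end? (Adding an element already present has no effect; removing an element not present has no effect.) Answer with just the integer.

Tracking the set through each operation:
Start: {5, b}
Event 1 (remove b): removed. Set: {5}
Event 2 (add 15): added. Set: {15, 5}
Event 3 (add o): added. Set: {15, 5, o}

Final set: {15, 5, o} (size 3)

Answer: 3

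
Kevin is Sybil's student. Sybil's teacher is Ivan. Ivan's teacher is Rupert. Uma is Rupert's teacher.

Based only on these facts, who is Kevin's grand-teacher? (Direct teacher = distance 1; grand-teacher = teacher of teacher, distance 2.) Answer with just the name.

Reconstructing the teacher chain from the given facts:
  Uma -> Rupert -> Ivan -> Sybil -> Kevin
(each arrow means 'teacher of the next')
Positions in the chain (0 = top):
  position of Uma: 0
  position of Rupert: 1
  position of Ivan: 2
  position of Sybil: 3
  position of Kevin: 4

Kevin is at position 4; the grand-teacher is 2 steps up the chain, i.e. position 2: Ivan.

Answer: Ivan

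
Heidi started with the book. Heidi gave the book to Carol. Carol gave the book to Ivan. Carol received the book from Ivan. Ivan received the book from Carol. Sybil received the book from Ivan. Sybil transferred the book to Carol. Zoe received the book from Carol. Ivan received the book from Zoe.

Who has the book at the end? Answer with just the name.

Tracking the book through each event:
Start: Heidi has the book.
After event 1: Carol has the book.
After event 2: Ivan has the book.
After event 3: Carol has the book.
After event 4: Ivan has the book.
After event 5: Sybil has the book.
After event 6: Carol has the book.
After event 7: Zoe has the book.
After event 8: Ivan has the book.

Answer: Ivan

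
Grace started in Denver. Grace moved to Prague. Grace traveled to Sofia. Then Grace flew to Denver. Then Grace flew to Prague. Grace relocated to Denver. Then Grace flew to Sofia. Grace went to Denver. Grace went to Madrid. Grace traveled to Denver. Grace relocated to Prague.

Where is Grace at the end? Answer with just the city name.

Tracking Grace's location:
Start: Grace is in Denver.
After move 1: Denver -> Prague. Grace is in Prague.
After move 2: Prague -> Sofia. Grace is in Sofia.
After move 3: Sofia -> Denver. Grace is in Denver.
After move 4: Denver -> Prague. Grace is in Prague.
After move 5: Prague -> Denver. Grace is in Denver.
After move 6: Denver -> Sofia. Grace is in Sofia.
After move 7: Sofia -> Denver. Grace is in Denver.
After move 8: Denver -> Madrid. Grace is in Madrid.
After move 9: Madrid -> Denver. Grace is in Denver.
After move 10: Denver -> Prague. Grace is in Prague.

Answer: Prague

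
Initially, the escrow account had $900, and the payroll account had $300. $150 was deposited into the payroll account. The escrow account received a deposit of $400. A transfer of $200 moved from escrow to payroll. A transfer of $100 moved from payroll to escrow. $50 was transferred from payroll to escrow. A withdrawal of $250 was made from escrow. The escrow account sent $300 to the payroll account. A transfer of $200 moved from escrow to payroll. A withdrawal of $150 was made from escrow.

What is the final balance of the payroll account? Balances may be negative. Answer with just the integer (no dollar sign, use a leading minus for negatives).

Tracking account balances step by step:
Start: escrow=900, payroll=300
Event 1 (deposit 150 to payroll): payroll: 300 + 150 = 450. Balances: escrow=900, payroll=450
Event 2 (deposit 400 to escrow): escrow: 900 + 400 = 1300. Balances: escrow=1300, payroll=450
Event 3 (transfer 200 escrow -> payroll): escrow: 1300 - 200 = 1100, payroll: 450 + 200 = 650. Balances: escrow=1100, payroll=650
Event 4 (transfer 100 payroll -> escrow): payroll: 650 - 100 = 550, escrow: 1100 + 100 = 1200. Balances: escrow=1200, payroll=550
Event 5 (transfer 50 payroll -> escrow): payroll: 550 - 50 = 500, escrow: 1200 + 50 = 1250. Balances: escrow=1250, payroll=500
Event 6 (withdraw 250 from escrow): escrow: 1250 - 250 = 1000. Balances: escrow=1000, payroll=500
Event 7 (transfer 300 escrow -> payroll): escrow: 1000 - 300 = 700, payroll: 500 + 300 = 800. Balances: escrow=700, payroll=800
Event 8 (transfer 200 escrow -> payroll): escrow: 700 - 200 = 500, payroll: 800 + 200 = 1000. Balances: escrow=500, payroll=1000
Event 9 (withdraw 150 from escrow): escrow: 500 - 150 = 350. Balances: escrow=350, payroll=1000

Final balance of payroll: 1000

Answer: 1000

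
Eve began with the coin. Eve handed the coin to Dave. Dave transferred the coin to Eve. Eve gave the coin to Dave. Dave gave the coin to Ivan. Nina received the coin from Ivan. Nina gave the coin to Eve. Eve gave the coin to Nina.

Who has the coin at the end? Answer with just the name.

Answer: Nina

Derivation:
Tracking the coin through each event:
Start: Eve has the coin.
After event 1: Dave has the coin.
After event 2: Eve has the coin.
After event 3: Dave has the coin.
After event 4: Ivan has the coin.
After event 5: Nina has the coin.
After event 6: Eve has the coin.
After event 7: Nina has the coin.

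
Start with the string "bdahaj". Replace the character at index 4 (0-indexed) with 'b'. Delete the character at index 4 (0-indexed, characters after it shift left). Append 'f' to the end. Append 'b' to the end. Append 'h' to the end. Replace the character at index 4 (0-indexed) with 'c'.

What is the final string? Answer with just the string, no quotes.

Applying each edit step by step:
Start: "bdahaj"
Op 1 (replace idx 4: 'a' -> 'b'): "bdahaj" -> "bdahbj"
Op 2 (delete idx 4 = 'b'): "bdahbj" -> "bdahj"
Op 3 (append 'f'): "bdahj" -> "bdahjf"
Op 4 (append 'b'): "bdahjf" -> "bdahjfb"
Op 5 (append 'h'): "bdahjfb" -> "bdahjfbh"
Op 6 (replace idx 4: 'j' -> 'c'): "bdahjfbh" -> "bdahcfbh"

Answer: bdahcfbh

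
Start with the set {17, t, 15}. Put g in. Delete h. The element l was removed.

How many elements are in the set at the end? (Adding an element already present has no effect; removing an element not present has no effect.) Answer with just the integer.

Tracking the set through each operation:
Start: {15, 17, t}
Event 1 (add g): added. Set: {15, 17, g, t}
Event 2 (remove h): not present, no change. Set: {15, 17, g, t}
Event 3 (remove l): not present, no change. Set: {15, 17, g, t}

Final set: {15, 17, g, t} (size 4)

Answer: 4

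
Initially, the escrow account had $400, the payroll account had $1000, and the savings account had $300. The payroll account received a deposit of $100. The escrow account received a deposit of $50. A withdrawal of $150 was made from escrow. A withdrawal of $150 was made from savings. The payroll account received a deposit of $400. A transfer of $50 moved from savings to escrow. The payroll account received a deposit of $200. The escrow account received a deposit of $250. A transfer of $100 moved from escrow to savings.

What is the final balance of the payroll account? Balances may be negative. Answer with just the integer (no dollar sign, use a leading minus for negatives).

Answer: 1700

Derivation:
Tracking account balances step by step:
Start: escrow=400, payroll=1000, savings=300
Event 1 (deposit 100 to payroll): payroll: 1000 + 100 = 1100. Balances: escrow=400, payroll=1100, savings=300
Event 2 (deposit 50 to escrow): escrow: 400 + 50 = 450. Balances: escrow=450, payroll=1100, savings=300
Event 3 (withdraw 150 from escrow): escrow: 450 - 150 = 300. Balances: escrow=300, payroll=1100, savings=300
Event 4 (withdraw 150 from savings): savings: 300 - 150 = 150. Balances: escrow=300, payroll=1100, savings=150
Event 5 (deposit 400 to payroll): payroll: 1100 + 400 = 1500. Balances: escrow=300, payroll=1500, savings=150
Event 6 (transfer 50 savings -> escrow): savings: 150 - 50 = 100, escrow: 300 + 50 = 350. Balances: escrow=350, payroll=1500, savings=100
Event 7 (deposit 200 to payroll): payroll: 1500 + 200 = 1700. Balances: escrow=350, payroll=1700, savings=100
Event 8 (deposit 250 to escrow): escrow: 350 + 250 = 600. Balances: escrow=600, payroll=1700, savings=100
Event 9 (transfer 100 escrow -> savings): escrow: 600 - 100 = 500, savings: 100 + 100 = 200. Balances: escrow=500, payroll=1700, savings=200

Final balance of payroll: 1700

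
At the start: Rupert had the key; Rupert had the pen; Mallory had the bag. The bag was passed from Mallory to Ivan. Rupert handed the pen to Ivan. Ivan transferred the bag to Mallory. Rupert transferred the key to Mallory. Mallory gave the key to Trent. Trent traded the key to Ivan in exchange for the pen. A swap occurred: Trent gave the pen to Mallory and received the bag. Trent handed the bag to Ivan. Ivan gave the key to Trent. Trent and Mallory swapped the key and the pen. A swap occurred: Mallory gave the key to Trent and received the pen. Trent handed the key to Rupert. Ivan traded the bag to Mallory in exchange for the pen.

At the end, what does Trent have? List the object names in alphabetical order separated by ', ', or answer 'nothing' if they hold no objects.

Answer: nothing

Derivation:
Tracking all object holders:
Start: key:Rupert, pen:Rupert, bag:Mallory
Event 1 (give bag: Mallory -> Ivan). State: key:Rupert, pen:Rupert, bag:Ivan
Event 2 (give pen: Rupert -> Ivan). State: key:Rupert, pen:Ivan, bag:Ivan
Event 3 (give bag: Ivan -> Mallory). State: key:Rupert, pen:Ivan, bag:Mallory
Event 4 (give key: Rupert -> Mallory). State: key:Mallory, pen:Ivan, bag:Mallory
Event 5 (give key: Mallory -> Trent). State: key:Trent, pen:Ivan, bag:Mallory
Event 6 (swap key<->pen: now key:Ivan, pen:Trent). State: key:Ivan, pen:Trent, bag:Mallory
Event 7 (swap pen<->bag: now pen:Mallory, bag:Trent). State: key:Ivan, pen:Mallory, bag:Trent
Event 8 (give bag: Trent -> Ivan). State: key:Ivan, pen:Mallory, bag:Ivan
Event 9 (give key: Ivan -> Trent). State: key:Trent, pen:Mallory, bag:Ivan
Event 10 (swap key<->pen: now key:Mallory, pen:Trent). State: key:Mallory, pen:Trent, bag:Ivan
Event 11 (swap key<->pen: now key:Trent, pen:Mallory). State: key:Trent, pen:Mallory, bag:Ivan
Event 12 (give key: Trent -> Rupert). State: key:Rupert, pen:Mallory, bag:Ivan
Event 13 (swap bag<->pen: now bag:Mallory, pen:Ivan). State: key:Rupert, pen:Ivan, bag:Mallory

Final state: key:Rupert, pen:Ivan, bag:Mallory
Trent holds: (nothing).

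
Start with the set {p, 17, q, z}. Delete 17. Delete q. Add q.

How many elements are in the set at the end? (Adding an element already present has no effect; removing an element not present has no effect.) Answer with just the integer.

Answer: 3

Derivation:
Tracking the set through each operation:
Start: {17, p, q, z}
Event 1 (remove 17): removed. Set: {p, q, z}
Event 2 (remove q): removed. Set: {p, z}
Event 3 (add q): added. Set: {p, q, z}

Final set: {p, q, z} (size 3)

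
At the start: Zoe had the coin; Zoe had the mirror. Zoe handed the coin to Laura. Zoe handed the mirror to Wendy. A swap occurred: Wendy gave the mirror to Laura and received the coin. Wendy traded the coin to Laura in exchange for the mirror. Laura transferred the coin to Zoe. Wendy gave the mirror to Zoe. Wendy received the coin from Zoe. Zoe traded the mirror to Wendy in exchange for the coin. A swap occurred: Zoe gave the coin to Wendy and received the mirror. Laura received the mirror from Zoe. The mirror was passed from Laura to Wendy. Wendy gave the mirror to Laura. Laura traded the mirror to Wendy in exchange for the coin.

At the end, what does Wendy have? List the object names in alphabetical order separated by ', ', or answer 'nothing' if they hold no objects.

Tracking all object holders:
Start: coin:Zoe, mirror:Zoe
Event 1 (give coin: Zoe -> Laura). State: coin:Laura, mirror:Zoe
Event 2 (give mirror: Zoe -> Wendy). State: coin:Laura, mirror:Wendy
Event 3 (swap mirror<->coin: now mirror:Laura, coin:Wendy). State: coin:Wendy, mirror:Laura
Event 4 (swap coin<->mirror: now coin:Laura, mirror:Wendy). State: coin:Laura, mirror:Wendy
Event 5 (give coin: Laura -> Zoe). State: coin:Zoe, mirror:Wendy
Event 6 (give mirror: Wendy -> Zoe). State: coin:Zoe, mirror:Zoe
Event 7 (give coin: Zoe -> Wendy). State: coin:Wendy, mirror:Zoe
Event 8 (swap mirror<->coin: now mirror:Wendy, coin:Zoe). State: coin:Zoe, mirror:Wendy
Event 9 (swap coin<->mirror: now coin:Wendy, mirror:Zoe). State: coin:Wendy, mirror:Zoe
Event 10 (give mirror: Zoe -> Laura). State: coin:Wendy, mirror:Laura
Event 11 (give mirror: Laura -> Wendy). State: coin:Wendy, mirror:Wendy
Event 12 (give mirror: Wendy -> Laura). State: coin:Wendy, mirror:Laura
Event 13 (swap mirror<->coin: now mirror:Wendy, coin:Laura). State: coin:Laura, mirror:Wendy

Final state: coin:Laura, mirror:Wendy
Wendy holds: mirror.

Answer: mirror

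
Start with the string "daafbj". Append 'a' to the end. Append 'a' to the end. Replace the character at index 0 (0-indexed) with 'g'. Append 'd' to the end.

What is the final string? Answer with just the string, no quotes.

Applying each edit step by step:
Start: "daafbj"
Op 1 (append 'a'): "daafbj" -> "daafbja"
Op 2 (append 'a'): "daafbja" -> "daafbjaa"
Op 3 (replace idx 0: 'd' -> 'g'): "daafbjaa" -> "gaafbjaa"
Op 4 (append 'd'): "gaafbjaa" -> "gaafbjaad"

Answer: gaafbjaad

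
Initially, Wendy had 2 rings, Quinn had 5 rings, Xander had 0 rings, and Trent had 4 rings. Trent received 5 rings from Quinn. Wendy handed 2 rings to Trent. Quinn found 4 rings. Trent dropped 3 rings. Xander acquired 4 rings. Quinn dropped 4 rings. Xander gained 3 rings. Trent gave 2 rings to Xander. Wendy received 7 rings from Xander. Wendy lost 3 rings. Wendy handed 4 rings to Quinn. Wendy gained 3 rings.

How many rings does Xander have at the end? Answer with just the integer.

Answer: 2

Derivation:
Tracking counts step by step:
Start: Wendy=2, Quinn=5, Xander=0, Trent=4
Event 1 (Quinn -> Trent, 5): Quinn: 5 -> 0, Trent: 4 -> 9. State: Wendy=2, Quinn=0, Xander=0, Trent=9
Event 2 (Wendy -> Trent, 2): Wendy: 2 -> 0, Trent: 9 -> 11. State: Wendy=0, Quinn=0, Xander=0, Trent=11
Event 3 (Quinn +4): Quinn: 0 -> 4. State: Wendy=0, Quinn=4, Xander=0, Trent=11
Event 4 (Trent -3): Trent: 11 -> 8. State: Wendy=0, Quinn=4, Xander=0, Trent=8
Event 5 (Xander +4): Xander: 0 -> 4. State: Wendy=0, Quinn=4, Xander=4, Trent=8
Event 6 (Quinn -4): Quinn: 4 -> 0. State: Wendy=0, Quinn=0, Xander=4, Trent=8
Event 7 (Xander +3): Xander: 4 -> 7. State: Wendy=0, Quinn=0, Xander=7, Trent=8
Event 8 (Trent -> Xander, 2): Trent: 8 -> 6, Xander: 7 -> 9. State: Wendy=0, Quinn=0, Xander=9, Trent=6
Event 9 (Xander -> Wendy, 7): Xander: 9 -> 2, Wendy: 0 -> 7. State: Wendy=7, Quinn=0, Xander=2, Trent=6
Event 10 (Wendy -3): Wendy: 7 -> 4. State: Wendy=4, Quinn=0, Xander=2, Trent=6
Event 11 (Wendy -> Quinn, 4): Wendy: 4 -> 0, Quinn: 0 -> 4. State: Wendy=0, Quinn=4, Xander=2, Trent=6
Event 12 (Wendy +3): Wendy: 0 -> 3. State: Wendy=3, Quinn=4, Xander=2, Trent=6

Xander's final count: 2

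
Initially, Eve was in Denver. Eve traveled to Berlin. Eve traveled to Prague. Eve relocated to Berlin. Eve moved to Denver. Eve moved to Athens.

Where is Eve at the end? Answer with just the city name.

Tracking Eve's location:
Start: Eve is in Denver.
After move 1: Denver -> Berlin. Eve is in Berlin.
After move 2: Berlin -> Prague. Eve is in Prague.
After move 3: Prague -> Berlin. Eve is in Berlin.
After move 4: Berlin -> Denver. Eve is in Denver.
After move 5: Denver -> Athens. Eve is in Athens.

Answer: Athens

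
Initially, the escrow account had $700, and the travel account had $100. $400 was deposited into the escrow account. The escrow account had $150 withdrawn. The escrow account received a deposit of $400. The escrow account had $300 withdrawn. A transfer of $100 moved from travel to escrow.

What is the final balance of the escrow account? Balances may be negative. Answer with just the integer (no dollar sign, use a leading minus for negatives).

Tracking account balances step by step:
Start: escrow=700, travel=100
Event 1 (deposit 400 to escrow): escrow: 700 + 400 = 1100. Balances: escrow=1100, travel=100
Event 2 (withdraw 150 from escrow): escrow: 1100 - 150 = 950. Balances: escrow=950, travel=100
Event 3 (deposit 400 to escrow): escrow: 950 + 400 = 1350. Balances: escrow=1350, travel=100
Event 4 (withdraw 300 from escrow): escrow: 1350 - 300 = 1050. Balances: escrow=1050, travel=100
Event 5 (transfer 100 travel -> escrow): travel: 100 - 100 = 0, escrow: 1050 + 100 = 1150. Balances: escrow=1150, travel=0

Final balance of escrow: 1150

Answer: 1150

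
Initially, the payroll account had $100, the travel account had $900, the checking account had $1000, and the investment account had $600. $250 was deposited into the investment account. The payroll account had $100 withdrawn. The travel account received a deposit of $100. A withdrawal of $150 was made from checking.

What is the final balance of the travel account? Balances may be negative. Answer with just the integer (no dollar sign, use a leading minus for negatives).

Tracking account balances step by step:
Start: payroll=100, travel=900, checking=1000, investment=600
Event 1 (deposit 250 to investment): investment: 600 + 250 = 850. Balances: payroll=100, travel=900, checking=1000, investment=850
Event 2 (withdraw 100 from payroll): payroll: 100 - 100 = 0. Balances: payroll=0, travel=900, checking=1000, investment=850
Event 3 (deposit 100 to travel): travel: 900 + 100 = 1000. Balances: payroll=0, travel=1000, checking=1000, investment=850
Event 4 (withdraw 150 from checking): checking: 1000 - 150 = 850. Balances: payroll=0, travel=1000, checking=850, investment=850

Final balance of travel: 1000

Answer: 1000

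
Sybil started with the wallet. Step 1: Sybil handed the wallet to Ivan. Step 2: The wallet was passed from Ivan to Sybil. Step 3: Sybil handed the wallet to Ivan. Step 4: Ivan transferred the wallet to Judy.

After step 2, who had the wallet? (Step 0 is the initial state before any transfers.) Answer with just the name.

Tracking the wallet holder through step 2:
After step 0 (start): Sybil
After step 1: Ivan
After step 2: Sybil

At step 2, the holder is Sybil.

Answer: Sybil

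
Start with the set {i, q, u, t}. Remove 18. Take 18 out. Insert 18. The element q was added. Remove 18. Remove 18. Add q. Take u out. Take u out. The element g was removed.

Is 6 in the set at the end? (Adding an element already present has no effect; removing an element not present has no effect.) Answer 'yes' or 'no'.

Answer: no

Derivation:
Tracking the set through each operation:
Start: {i, q, t, u}
Event 1 (remove 18): not present, no change. Set: {i, q, t, u}
Event 2 (remove 18): not present, no change. Set: {i, q, t, u}
Event 3 (add 18): added. Set: {18, i, q, t, u}
Event 4 (add q): already present, no change. Set: {18, i, q, t, u}
Event 5 (remove 18): removed. Set: {i, q, t, u}
Event 6 (remove 18): not present, no change. Set: {i, q, t, u}
Event 7 (add q): already present, no change. Set: {i, q, t, u}
Event 8 (remove u): removed. Set: {i, q, t}
Event 9 (remove u): not present, no change. Set: {i, q, t}
Event 10 (remove g): not present, no change. Set: {i, q, t}

Final set: {i, q, t} (size 3)
6 is NOT in the final set.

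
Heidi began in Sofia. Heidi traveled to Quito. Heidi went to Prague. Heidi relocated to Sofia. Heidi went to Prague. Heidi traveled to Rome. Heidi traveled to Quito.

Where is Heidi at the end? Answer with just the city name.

Answer: Quito

Derivation:
Tracking Heidi's location:
Start: Heidi is in Sofia.
After move 1: Sofia -> Quito. Heidi is in Quito.
After move 2: Quito -> Prague. Heidi is in Prague.
After move 3: Prague -> Sofia. Heidi is in Sofia.
After move 4: Sofia -> Prague. Heidi is in Prague.
After move 5: Prague -> Rome. Heidi is in Rome.
After move 6: Rome -> Quito. Heidi is in Quito.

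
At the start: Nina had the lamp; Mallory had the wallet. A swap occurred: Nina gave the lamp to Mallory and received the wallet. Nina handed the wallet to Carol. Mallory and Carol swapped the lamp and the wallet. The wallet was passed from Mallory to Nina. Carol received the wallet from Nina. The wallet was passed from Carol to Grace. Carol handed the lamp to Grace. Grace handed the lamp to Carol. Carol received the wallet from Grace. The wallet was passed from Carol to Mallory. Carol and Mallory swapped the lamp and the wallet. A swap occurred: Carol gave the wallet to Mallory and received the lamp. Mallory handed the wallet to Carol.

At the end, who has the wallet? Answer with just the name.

Answer: Carol

Derivation:
Tracking all object holders:
Start: lamp:Nina, wallet:Mallory
Event 1 (swap lamp<->wallet: now lamp:Mallory, wallet:Nina). State: lamp:Mallory, wallet:Nina
Event 2 (give wallet: Nina -> Carol). State: lamp:Mallory, wallet:Carol
Event 3 (swap lamp<->wallet: now lamp:Carol, wallet:Mallory). State: lamp:Carol, wallet:Mallory
Event 4 (give wallet: Mallory -> Nina). State: lamp:Carol, wallet:Nina
Event 5 (give wallet: Nina -> Carol). State: lamp:Carol, wallet:Carol
Event 6 (give wallet: Carol -> Grace). State: lamp:Carol, wallet:Grace
Event 7 (give lamp: Carol -> Grace). State: lamp:Grace, wallet:Grace
Event 8 (give lamp: Grace -> Carol). State: lamp:Carol, wallet:Grace
Event 9 (give wallet: Grace -> Carol). State: lamp:Carol, wallet:Carol
Event 10 (give wallet: Carol -> Mallory). State: lamp:Carol, wallet:Mallory
Event 11 (swap lamp<->wallet: now lamp:Mallory, wallet:Carol). State: lamp:Mallory, wallet:Carol
Event 12 (swap wallet<->lamp: now wallet:Mallory, lamp:Carol). State: lamp:Carol, wallet:Mallory
Event 13 (give wallet: Mallory -> Carol). State: lamp:Carol, wallet:Carol

Final state: lamp:Carol, wallet:Carol
The wallet is held by Carol.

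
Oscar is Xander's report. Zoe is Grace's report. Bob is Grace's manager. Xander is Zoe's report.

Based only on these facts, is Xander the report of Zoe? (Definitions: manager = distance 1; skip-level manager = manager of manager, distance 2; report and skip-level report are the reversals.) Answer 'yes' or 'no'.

Reconstructing the manager chain from the given facts:
  Bob -> Grace -> Zoe -> Xander -> Oscar
(each arrow means 'manager of the next')
Positions in the chain (0 = top):
  position of Bob: 0
  position of Grace: 1
  position of Zoe: 2
  position of Xander: 3
  position of Oscar: 4

Xander is at position 3, Zoe is at position 2; signed distance (j - i) = -1.
'report' requires j - i = -1. Actual distance is -1, so the relation HOLDS.

Answer: yes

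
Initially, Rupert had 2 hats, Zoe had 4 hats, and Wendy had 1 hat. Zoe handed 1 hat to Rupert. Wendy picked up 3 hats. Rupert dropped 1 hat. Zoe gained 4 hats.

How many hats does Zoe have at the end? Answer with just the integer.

Answer: 7

Derivation:
Tracking counts step by step:
Start: Rupert=2, Zoe=4, Wendy=1
Event 1 (Zoe -> Rupert, 1): Zoe: 4 -> 3, Rupert: 2 -> 3. State: Rupert=3, Zoe=3, Wendy=1
Event 2 (Wendy +3): Wendy: 1 -> 4. State: Rupert=3, Zoe=3, Wendy=4
Event 3 (Rupert -1): Rupert: 3 -> 2. State: Rupert=2, Zoe=3, Wendy=4
Event 4 (Zoe +4): Zoe: 3 -> 7. State: Rupert=2, Zoe=7, Wendy=4

Zoe's final count: 7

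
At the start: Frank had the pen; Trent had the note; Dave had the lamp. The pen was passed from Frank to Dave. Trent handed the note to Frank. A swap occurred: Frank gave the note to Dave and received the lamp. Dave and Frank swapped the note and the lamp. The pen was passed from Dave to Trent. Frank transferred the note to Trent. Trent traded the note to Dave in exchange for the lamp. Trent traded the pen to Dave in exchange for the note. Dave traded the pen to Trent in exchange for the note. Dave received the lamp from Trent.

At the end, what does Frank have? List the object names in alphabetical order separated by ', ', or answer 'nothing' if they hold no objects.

Tracking all object holders:
Start: pen:Frank, note:Trent, lamp:Dave
Event 1 (give pen: Frank -> Dave). State: pen:Dave, note:Trent, lamp:Dave
Event 2 (give note: Trent -> Frank). State: pen:Dave, note:Frank, lamp:Dave
Event 3 (swap note<->lamp: now note:Dave, lamp:Frank). State: pen:Dave, note:Dave, lamp:Frank
Event 4 (swap note<->lamp: now note:Frank, lamp:Dave). State: pen:Dave, note:Frank, lamp:Dave
Event 5 (give pen: Dave -> Trent). State: pen:Trent, note:Frank, lamp:Dave
Event 6 (give note: Frank -> Trent). State: pen:Trent, note:Trent, lamp:Dave
Event 7 (swap note<->lamp: now note:Dave, lamp:Trent). State: pen:Trent, note:Dave, lamp:Trent
Event 8 (swap pen<->note: now pen:Dave, note:Trent). State: pen:Dave, note:Trent, lamp:Trent
Event 9 (swap pen<->note: now pen:Trent, note:Dave). State: pen:Trent, note:Dave, lamp:Trent
Event 10 (give lamp: Trent -> Dave). State: pen:Trent, note:Dave, lamp:Dave

Final state: pen:Trent, note:Dave, lamp:Dave
Frank holds: (nothing).

Answer: nothing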